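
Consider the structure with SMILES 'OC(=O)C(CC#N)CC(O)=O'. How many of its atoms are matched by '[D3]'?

3

Check the 11 heavy atoms by environment: 3× C (D2) → no; 3× C (D3) → match; 1× N (D1) → no; 4× O (D1) → no.
That gives 3 matching atoms.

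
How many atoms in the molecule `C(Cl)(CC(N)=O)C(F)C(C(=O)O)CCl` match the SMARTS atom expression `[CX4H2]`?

The query [CX4H2] means: sp3 carbon (X4) with exactly two hydrogens.
Check the 14 heavy atoms by environment: 2× C (H2, X4) → match; 3× C (H1, X4) → no; 2× Cl (H0, X1) → no; 2× C (H0, X3) → no; 2× O (H0, X1) → no; 1× N (H2, X3) → no; 1× O (H1, X2) → no; 1× F (H0, X1) → no.
That gives 2 matching atoms.

2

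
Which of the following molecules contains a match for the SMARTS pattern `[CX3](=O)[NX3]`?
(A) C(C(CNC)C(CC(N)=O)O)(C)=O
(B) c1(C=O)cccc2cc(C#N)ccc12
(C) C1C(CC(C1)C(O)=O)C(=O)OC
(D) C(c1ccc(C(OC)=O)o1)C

[CX3](=O)[NX3] describes a carbonyl carbon bonded to a trivalent nitrogen (an amide).
(A) contains a primary amide (-C(=O)NH2), which satisfies every atom and bond constraint.
(B) has a nitrile (-C#N) but the nitrile N is NX1 (triple-bonded), not NX3.
(C) has a carboxylic acid group (-C(=O)OH) but the carbonyl is bonded to O, not to an NX3 nitrogen.
(D) has a methyl-ester group (-C(=O)OCH3) but the carbonyl is bonded to O, not to an NX3 nitrogen.
So the answer is (A).

A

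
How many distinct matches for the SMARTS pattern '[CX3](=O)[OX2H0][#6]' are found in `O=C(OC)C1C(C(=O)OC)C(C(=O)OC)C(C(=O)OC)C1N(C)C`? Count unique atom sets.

4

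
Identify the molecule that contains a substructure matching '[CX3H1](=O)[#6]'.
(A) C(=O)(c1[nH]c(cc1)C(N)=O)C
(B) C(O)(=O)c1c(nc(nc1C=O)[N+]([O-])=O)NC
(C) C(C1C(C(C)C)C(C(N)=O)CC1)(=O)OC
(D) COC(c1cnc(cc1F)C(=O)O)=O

B

[CX3H1](=O)[#6] describes an sp2 carbon with one H, double-bonded to O and single-bonded to carbon (an aldehyde).
(A) has an acetyl/ketone group (-C(=O)CH3) but the carbonyl carbon has H0 (two carbon neighbours), not H1.
(B) contains an aldehyde (-CHO), which satisfies every atom and bond constraint.
(C) has a methyl-ester group (-C(=O)OCH3) but the carbonyl carbon has H0, not H1.
(D) has a carboxylic acid group (-C(=O)OH) but the carbonyl carbon has H0 and is bonded to O, not H1.
So the answer is (B).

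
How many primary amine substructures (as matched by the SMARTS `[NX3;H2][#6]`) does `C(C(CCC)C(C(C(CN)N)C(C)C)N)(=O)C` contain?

3

[NX3;H2][#6] is the SMARTS for a primary amine: a trivalent nitrogen with two H attached to carbon.
The molecule carries 3 separate instances of a primary amino group (-NH2) meeting every constraint; each maps to a distinct set of atoms, giving 3 matches.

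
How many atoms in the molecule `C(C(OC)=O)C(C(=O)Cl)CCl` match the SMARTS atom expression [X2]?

1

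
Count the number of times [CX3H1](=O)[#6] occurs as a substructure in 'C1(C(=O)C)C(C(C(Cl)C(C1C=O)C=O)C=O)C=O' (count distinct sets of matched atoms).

4

[CX3H1](=O)[#6] is the SMARTS for an aldehyde: an sp2 carbon with one H, double-bonded to O and single-bonded to carbon.
The molecule carries 4 separate instances of an aldehyde (-CHO) meeting every constraint; each maps to a distinct set of atoms, giving 4 matches.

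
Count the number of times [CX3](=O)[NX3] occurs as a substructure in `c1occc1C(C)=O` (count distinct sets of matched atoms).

0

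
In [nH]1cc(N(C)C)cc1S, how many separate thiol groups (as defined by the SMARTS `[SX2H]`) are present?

1

[SX2H] is the SMARTS for a thiol: an aliphatic sulfur with two connections, one being H.
Exactly one fragment in the molecule meets all constraints, giving 1 match.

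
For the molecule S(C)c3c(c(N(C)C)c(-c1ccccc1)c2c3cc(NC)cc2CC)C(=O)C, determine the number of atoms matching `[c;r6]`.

16

The query [c;r6] means: aromatic carbon that belongs to a six-membered ring.
Check the 28 heavy atoms by environment: 16× c (aromatic, in 6-ring) → match; 8× C (acyclic) → no; 1× O (acyclic) → no; 2× N (acyclic) → no; 1× S (acyclic) → no.
That gives 16 matching atoms.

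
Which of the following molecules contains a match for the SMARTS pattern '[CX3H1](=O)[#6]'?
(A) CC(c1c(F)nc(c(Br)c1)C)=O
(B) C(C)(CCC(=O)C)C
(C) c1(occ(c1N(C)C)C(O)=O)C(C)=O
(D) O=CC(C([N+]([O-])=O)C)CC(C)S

[CX3H1](=O)[#6] describes an sp2 carbon with one H, double-bonded to O and single-bonded to carbon (an aldehyde).
(A) has an acetyl/ketone group (-C(=O)CH3) but the carbonyl carbon has H0 (two carbon neighbours), not H1.
(B) has an acetyl/ketone group (-C(=O)CH3) but the carbonyl carbon has H0 (two carbon neighbours), not H1.
(C) has a carboxylic acid group (-C(=O)OH) but the carbonyl carbon has H0 and is bonded to O, not H1.
(D) contains an aldehyde (-CHO), which satisfies every atom and bond constraint.
So the answer is (D).

D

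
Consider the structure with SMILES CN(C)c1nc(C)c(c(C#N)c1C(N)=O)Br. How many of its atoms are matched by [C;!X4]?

2

The query [C;!X4] means: aliphatic carbon that does not have four total connections.
Check the 16 heavy atoms by environment: 1× n (aromatic, X2) → no; 5× c (aromatic, X3) → no; 1× C (X3) → match; 1× O (X1) → no; 2× N (X3) → no; 1× Br (X1) → no; 3× C (X4) → no; 1× C (X2) → match; 1× N (X1) → no.
Summing the matching environments: 1 + 1 = 2 matching atoms.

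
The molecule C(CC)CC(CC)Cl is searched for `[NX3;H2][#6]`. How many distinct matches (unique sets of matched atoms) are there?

0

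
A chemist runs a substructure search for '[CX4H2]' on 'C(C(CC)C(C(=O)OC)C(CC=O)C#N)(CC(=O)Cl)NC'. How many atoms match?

Check the 21 heavy atoms by environment: 3× C (H2, X4) → match; 4× C (H1, X4) → no; 1× C (H1, X3) → no; 3× O (H0, X1) → no; 2× C (H0, X3) → no; 1× Cl (H0, X1) → no; 3× C (H3, X4) → no; 1× N (H1, X3) → no; 1× O (H0, X2) → no; 1× C (H0, X2) → no; 1× N (H0, X1) → no.
That gives 3 matching atoms.

3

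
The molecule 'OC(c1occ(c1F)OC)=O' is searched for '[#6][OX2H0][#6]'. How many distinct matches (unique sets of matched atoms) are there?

1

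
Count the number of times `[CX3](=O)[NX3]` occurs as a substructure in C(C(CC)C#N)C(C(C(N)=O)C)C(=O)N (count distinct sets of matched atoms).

2

[CX3](=O)[NX3] is the SMARTS for an amide: a carbonyl carbon bonded to a trivalent nitrogen.
The molecule carries 2 separate instances of a primary amide (-C(=O)NH2) meeting every constraint; each maps to a distinct set of atoms, giving 2 matches.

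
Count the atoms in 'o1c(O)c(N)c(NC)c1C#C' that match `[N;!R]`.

The query [N;!R] means: aliphatic nitrogen not in a ring.
Check the 11 heavy atoms by environment: 1× o (aromatic, in 5-ring) → no; 4× c (aromatic, in 5-ring) → no; 1× O (acyclic) → no; 3× C (acyclic) → no; 2× N (acyclic) → match.
That gives 2 matching atoms.

2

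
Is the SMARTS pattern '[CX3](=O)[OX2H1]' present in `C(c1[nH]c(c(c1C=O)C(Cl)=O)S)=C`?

No

The pattern [CX3](=O)[OX2H1] describes an sp2 carbon double-bonded to O and single-bonded to an -OH oxygen — a carboxylic acid.
The closest candidate here is an aldehyde (-CHO), but there is no singly-bonded oxygen on the carbonyl carbon. No other fragment satisfies the full query, so there is no match.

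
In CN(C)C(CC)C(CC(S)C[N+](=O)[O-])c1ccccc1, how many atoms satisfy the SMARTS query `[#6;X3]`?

Check the 20 heavy atoms by environment: 9× C (X4) → no; 1× N (charge +1, X3) → no; 1× O (charge -1, X1) → no; 1× O (X1) → no; 1× S (X2) → no; 6× c (aromatic, X3) → match; 1× N (X3) → no.
That gives 6 matching atoms.

6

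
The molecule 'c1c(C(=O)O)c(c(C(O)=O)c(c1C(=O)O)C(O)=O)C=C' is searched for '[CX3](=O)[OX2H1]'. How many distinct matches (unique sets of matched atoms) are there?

[CX3](=O)[OX2H1] is the SMARTS for a carboxylic acid: an sp2 carbon double-bonded to O and single-bonded to an -OH oxygen.
The molecule carries 4 separate instances of a carboxylic acid group (-C(=O)OH) meeting every constraint; each maps to a distinct set of atoms, giving 4 matches.

4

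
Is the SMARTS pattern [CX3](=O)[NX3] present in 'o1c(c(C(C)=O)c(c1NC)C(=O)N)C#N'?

The pattern [CX3](=O)[NX3] describes a carbonyl carbon bonded to a trivalent nitrogen — an amide.
The molecule carries a primary amide (-C(=O)NH2), whose atoms satisfy every constraint of the query, so the pattern matches.

Yes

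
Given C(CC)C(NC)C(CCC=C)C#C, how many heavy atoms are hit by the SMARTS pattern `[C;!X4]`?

4

The query [C;!X4] means: aliphatic carbon that does not have four total connections.
Check the 13 heavy atoms by environment: 8× C (X4) → no; 1× N (X3) → no; 2× C (X2) → match; 2× C (X3) → match.
Summing the matching environments: 2 + 2 = 4 matching atoms.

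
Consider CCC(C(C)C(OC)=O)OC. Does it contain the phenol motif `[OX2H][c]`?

The pattern [OX2H][c] describes a hydroxyl oxygen attached to an aromatic carbon — a phenol.
The closest candidate here is a methoxy ether (-OCH3), but the oxygen has H0, not H1. No other fragment satisfies the full query, so there is no match.

No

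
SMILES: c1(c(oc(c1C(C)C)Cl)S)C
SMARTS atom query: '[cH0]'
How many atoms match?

4

The query [cH0] means: aromatic carbon with no attached hydrogen (substituted or ring-fusion).
Check the 11 heavy atoms by environment: 1× o (aromatic, H0) → no; 4× c (aromatic, H0) → match; 1× C (H1) → no; 3× C (H3) → no; 1× S (H1) → no; 1× Cl (H0) → no.
That gives 4 matching atoms.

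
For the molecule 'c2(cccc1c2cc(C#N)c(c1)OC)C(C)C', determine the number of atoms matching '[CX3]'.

0

The query [CX3] means: C with X3: aliphatic carbon with exactly 3 total connections.
Check the 17 heavy atoms by environment: 10× c (aromatic, X3) → no; 4× C (X4) → no; 1× O (X2) → no; 1× C (X2) → no; 1× N (X1) → no.
No environment satisfies the query, so 0 matching atoms.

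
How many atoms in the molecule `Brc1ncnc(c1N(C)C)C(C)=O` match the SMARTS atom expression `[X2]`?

The query [X2] means: any atom with exactly two total connections (bonds + H).
Check the 13 heavy atoms by environment: 2× n (aromatic, X2) → match; 4× c (aromatic, X3) → no; 1× N (X3) → no; 3× C (X4) → no; 1× Br (X1) → no; 1× C (X3) → no; 1× O (X1) → no.
That gives 2 matching atoms.

2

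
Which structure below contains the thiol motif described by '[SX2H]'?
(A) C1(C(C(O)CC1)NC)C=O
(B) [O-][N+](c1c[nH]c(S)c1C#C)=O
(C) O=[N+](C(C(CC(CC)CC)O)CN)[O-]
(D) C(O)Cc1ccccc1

B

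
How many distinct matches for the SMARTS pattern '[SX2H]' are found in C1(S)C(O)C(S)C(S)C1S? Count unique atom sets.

4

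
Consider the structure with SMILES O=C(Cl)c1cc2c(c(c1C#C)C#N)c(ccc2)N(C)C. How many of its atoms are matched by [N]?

2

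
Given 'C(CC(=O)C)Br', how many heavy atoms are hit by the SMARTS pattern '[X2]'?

0

The query [X2] means: any atom with exactly two total connections (bonds + H).
Check the 6 heavy atoms by environment: 3× C (X4) → no; 1× Br (X1) → no; 1× C (X3) → no; 1× O (X1) → no.
No environment satisfies the query, so 0 matching atoms.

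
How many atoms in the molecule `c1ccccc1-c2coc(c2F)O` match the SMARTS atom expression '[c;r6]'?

Check the 13 heavy atoms by environment: 1× o (aromatic, in 5-ring) → no; 4× c (aromatic, in 5-ring) → no; 6× c (aromatic, in 6-ring) → match; 1× F (acyclic) → no; 1× O (acyclic) → no.
That gives 6 matching atoms.

6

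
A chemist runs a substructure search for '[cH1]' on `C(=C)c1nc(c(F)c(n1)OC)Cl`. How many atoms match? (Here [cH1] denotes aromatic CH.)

0

Check the 12 heavy atoms by environment: 2× n (aromatic, H0) → no; 4× c (aromatic, H0) → no; 1× C (H1) → no; 1× C (H2) → no; 1× Cl (H0) → no; 1× F (H0) → no; 1× O (H0) → no; 1× C (H3) → no.
No environment satisfies the query, so 0 matching atoms.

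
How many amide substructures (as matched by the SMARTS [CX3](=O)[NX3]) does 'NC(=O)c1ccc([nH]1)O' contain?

[CX3](=O)[NX3] is the SMARTS for an amide: a carbonyl carbon bonded to a trivalent nitrogen.
Exactly one fragment in the molecule meets all constraints, giving 1 match.

1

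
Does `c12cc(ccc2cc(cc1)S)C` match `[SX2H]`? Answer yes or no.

Yes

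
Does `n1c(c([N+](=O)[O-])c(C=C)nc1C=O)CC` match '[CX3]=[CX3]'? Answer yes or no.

The pattern [CX3]=[CX3] describes a non-aromatic C=C double bond between two sp2 carbons — an alkene.
The molecule carries a vinyl group (-CH=CH2), whose atoms satisfy every constraint of the query, so the pattern matches.

Yes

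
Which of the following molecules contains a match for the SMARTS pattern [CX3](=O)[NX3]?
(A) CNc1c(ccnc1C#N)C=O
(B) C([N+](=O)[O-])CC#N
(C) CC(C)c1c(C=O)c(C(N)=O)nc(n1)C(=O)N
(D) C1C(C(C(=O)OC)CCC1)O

[CX3](=O)[NX3] describes a carbonyl carbon bonded to a trivalent nitrogen (an amide).
(A) has a nitrile (-C#N) but the nitrile N is NX1 (triple-bonded), not NX3.
(B) has a nitrile (-C#N) but the nitrile N is NX1 (triple-bonded), not NX3.
(C) contains a primary amide (-C(=O)NH2), which satisfies every atom and bond constraint.
(D) has a methyl-ester group (-C(=O)OCH3) but the carbonyl is bonded to O, not to an NX3 nitrogen.
So the answer is (C).

C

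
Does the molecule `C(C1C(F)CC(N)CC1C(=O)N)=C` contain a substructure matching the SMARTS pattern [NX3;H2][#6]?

The pattern [NX3;H2][#6] describes a trivalent nitrogen with two H attached to carbon — a primary amine.
The molecule carries a primary amino group (-NH2), whose atoms satisfy every constraint of the query, so the pattern matches.

Yes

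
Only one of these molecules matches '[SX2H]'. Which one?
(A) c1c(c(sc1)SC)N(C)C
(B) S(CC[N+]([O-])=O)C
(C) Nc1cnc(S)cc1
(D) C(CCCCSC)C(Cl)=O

C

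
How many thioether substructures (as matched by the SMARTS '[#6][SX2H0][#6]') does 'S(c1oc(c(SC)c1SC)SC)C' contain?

[#6][SX2H0][#6] is the SMARTS for a thioether: an aliphatic sulfur bridging two carbons with no H on the sulfur.
The molecule carries 4 separate instances of a methylthio ether (-SCH3) meeting every constraint; each maps to a distinct set of atoms, giving 4 matches.

4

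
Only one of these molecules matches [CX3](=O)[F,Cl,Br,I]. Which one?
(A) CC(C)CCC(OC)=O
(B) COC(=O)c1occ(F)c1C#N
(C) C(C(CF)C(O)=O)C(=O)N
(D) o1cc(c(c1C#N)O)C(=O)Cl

[CX3](=O)[F,Cl,Br,I] describes a carbonyl carbon bonded to a halogen (an acyl halide).
(A) has a methyl-ester group (-C(=O)OCH3) but the carbonyl is bonded to -O-C, not to a halogen.
(B) has a methyl-ester group (-C(=O)OCH3) but the carbonyl is bonded to -O-C, not to a halogen.
(C) has a carboxylic acid group (-C(=O)OH) but the carbonyl is bonded to -OH, not to a halogen.
(D) contains an acyl chloride (-C(=O)Cl), which satisfies every atom and bond constraint.
So the answer is (D).

D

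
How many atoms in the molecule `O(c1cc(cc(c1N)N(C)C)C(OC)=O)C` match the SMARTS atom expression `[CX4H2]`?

Check the 16 heavy atoms by environment: 4× c (aromatic, H0, X3) → no; 2× c (aromatic, H1, X3) → no; 1× N (H2, X3) → no; 2× O (H0, X2) → no; 4× C (H3, X4) → no; 1× C (H0, X3) → no; 1× O (H0, X1) → no; 1× N (H0, X3) → no.
No environment satisfies the query, so 0 matching atoms.

0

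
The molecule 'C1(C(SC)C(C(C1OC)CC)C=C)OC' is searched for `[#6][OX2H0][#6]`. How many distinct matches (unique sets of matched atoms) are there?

2

[#6][OX2H0][#6] is the SMARTS for an ether: an aliphatic oxygen bridging two carbons with no H on the oxygen.
The molecule carries 2 separate instances of a methoxy ether (-OCH3) meeting every constraint; each maps to a distinct set of atoms, giving 2 matches.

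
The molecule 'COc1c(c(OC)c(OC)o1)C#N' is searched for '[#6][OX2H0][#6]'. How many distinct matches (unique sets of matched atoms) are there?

[#6][OX2H0][#6] is the SMARTS for an ether: an aliphatic oxygen bridging two carbons with no H on the oxygen.
The molecule carries 3 separate instances of a methoxy ether (-OCH3) meeting every constraint; each maps to a distinct set of atoms, giving 3 matches.

3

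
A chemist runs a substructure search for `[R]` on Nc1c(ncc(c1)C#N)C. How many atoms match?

The query [R] means: R matches any atom that is part of a ring.
Check the 10 heavy atoms by environment: 1× n (aromatic, in 6-ring) → match; 5× c (aromatic, in 6-ring) → match; 2× C (acyclic) → no; 2× N (acyclic) → no.
Summing the matching environments: 1 + 5 = 6 matching atoms.

6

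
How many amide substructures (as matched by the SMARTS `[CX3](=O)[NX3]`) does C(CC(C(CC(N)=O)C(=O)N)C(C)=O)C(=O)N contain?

3

[CX3](=O)[NX3] is the SMARTS for an amide: a carbonyl carbon bonded to a trivalent nitrogen.
The molecule carries 3 separate instances of a primary amide (-C(=O)NH2) meeting every constraint; each maps to a distinct set of atoms, giving 3 matches.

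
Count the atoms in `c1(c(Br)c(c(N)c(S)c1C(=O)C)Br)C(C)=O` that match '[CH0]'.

Check the 16 heavy atoms by environment: 6× c (aromatic, H0) → no; 2× Br (H0) → no; 2× C (H0) → match; 2× O (H0) → no; 2× C (H3) → no; 1× N (H2) → no; 1× S (H1) → no.
That gives 2 matching atoms.

2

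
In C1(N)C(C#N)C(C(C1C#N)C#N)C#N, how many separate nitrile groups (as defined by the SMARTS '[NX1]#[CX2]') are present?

4

[NX1]#[CX2] is the SMARTS for a nitrile: a nitrogen triple-bonded to a two-connected carbon.
The molecule carries 4 separate instances of a nitrile (-C#N) meeting every constraint; each maps to a distinct set of atoms, giving 4 matches.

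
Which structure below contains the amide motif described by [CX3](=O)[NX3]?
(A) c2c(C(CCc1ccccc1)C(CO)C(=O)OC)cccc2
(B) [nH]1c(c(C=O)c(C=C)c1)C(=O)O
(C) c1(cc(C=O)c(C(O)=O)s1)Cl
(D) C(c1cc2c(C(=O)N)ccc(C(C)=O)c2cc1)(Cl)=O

[CX3](=O)[NX3] describes a carbonyl carbon bonded to a trivalent nitrogen (an amide).
(A) has a methyl-ester group (-C(=O)OCH3) but the carbonyl is bonded to O, not to an NX3 nitrogen.
(B) has a carboxylic acid group (-C(=O)OH) but the carbonyl is bonded to O, not to an NX3 nitrogen.
(C) has a carboxylic acid group (-C(=O)OH) but the carbonyl is bonded to O, not to an NX3 nitrogen.
(D) contains a primary amide (-C(=O)NH2), which satisfies every atom and bond constraint.
So the answer is (D).

D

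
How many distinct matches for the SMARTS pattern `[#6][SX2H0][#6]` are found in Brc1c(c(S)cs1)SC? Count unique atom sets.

1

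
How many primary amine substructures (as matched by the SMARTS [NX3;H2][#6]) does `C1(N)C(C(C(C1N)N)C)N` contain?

4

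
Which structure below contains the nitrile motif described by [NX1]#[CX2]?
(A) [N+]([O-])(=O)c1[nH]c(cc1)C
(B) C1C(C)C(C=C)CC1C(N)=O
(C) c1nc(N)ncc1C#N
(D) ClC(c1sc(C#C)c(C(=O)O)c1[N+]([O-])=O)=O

C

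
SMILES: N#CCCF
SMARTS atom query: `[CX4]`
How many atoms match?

2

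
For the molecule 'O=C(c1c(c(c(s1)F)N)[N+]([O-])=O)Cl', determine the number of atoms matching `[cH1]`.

Check the 13 heavy atoms by environment: 1× s (aromatic, H0) → no; 4× c (aromatic, H0) → no; 1× N (charge +1, H0) → no; 1× O (charge -1, H0) → no; 2× O (H0) → no; 1× C (H0) → no; 1× Cl (H0) → no; 1× N (H2) → no; 1× F (H0) → no.
No environment satisfies the query, so 0 matching atoms.

0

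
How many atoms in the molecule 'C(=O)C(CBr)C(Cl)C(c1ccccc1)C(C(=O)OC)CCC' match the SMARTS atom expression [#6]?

17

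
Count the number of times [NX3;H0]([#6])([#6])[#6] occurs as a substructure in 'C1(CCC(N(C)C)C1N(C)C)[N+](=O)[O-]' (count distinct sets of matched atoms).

[NX3;H0]([#6])([#6])[#6] is the SMARTS for a tertiary amine: a trivalent nitrogen with no H, bonded to three carbons.
The molecule carries 2 separate instances of a dimethylamino group (-N(CH3)2) meeting every constraint; each maps to a distinct set of atoms, giving 2 matches.

2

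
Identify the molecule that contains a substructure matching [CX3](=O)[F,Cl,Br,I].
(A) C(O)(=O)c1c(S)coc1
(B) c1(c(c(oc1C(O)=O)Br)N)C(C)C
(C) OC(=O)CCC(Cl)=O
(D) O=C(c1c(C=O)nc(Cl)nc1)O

C

[CX3](=O)[F,Cl,Br,I] describes a carbonyl carbon bonded to a halogen (an acyl halide).
(A) has a carboxylic acid group (-C(=O)OH) but the carbonyl is bonded to -OH, not to a halogen.
(B) has a carboxylic acid group (-C(=O)OH) but the carbonyl is bonded to -OH, not to a halogen.
(C) contains an acyl chloride (-C(=O)Cl), which satisfies every atom and bond constraint.
(D) has a chloro substituent but the Cl is not on a carbonyl carbon.
So the answer is (C).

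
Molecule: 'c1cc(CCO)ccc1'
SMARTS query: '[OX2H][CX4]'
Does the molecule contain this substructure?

Yes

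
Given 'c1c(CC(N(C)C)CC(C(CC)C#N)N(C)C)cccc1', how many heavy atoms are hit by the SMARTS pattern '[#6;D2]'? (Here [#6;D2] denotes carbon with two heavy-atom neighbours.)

Check the 21 heavy atoms by environment: 5× C (D1) → no; 4× C (D2) → match; 3× C (D3) → no; 1× N (D1) → no; 2× N (D3) → no; 1× c (aromatic, D3) → no; 5× c (aromatic, D2) → match.
Summing the matching environments: 4 + 5 = 9 matching atoms.

9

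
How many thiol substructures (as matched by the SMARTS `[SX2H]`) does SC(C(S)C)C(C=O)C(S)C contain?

3

[SX2H] is the SMARTS for a thiol: an aliphatic sulfur with two connections, one being H.
The molecule carries 3 separate instances of a thiol (-SH) meeting every constraint; each maps to a distinct set of atoms, giving 3 matches.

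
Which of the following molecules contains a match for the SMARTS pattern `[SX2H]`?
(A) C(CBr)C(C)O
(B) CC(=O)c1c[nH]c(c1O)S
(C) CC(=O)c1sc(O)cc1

B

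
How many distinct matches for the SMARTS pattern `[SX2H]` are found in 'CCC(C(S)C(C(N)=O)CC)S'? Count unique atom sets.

2

[SX2H] is the SMARTS for a thiol: an aliphatic sulfur with two connections, one being H.
The molecule carries 2 separate instances of a thiol (-SH) meeting every constraint; each maps to a distinct set of atoms, giving 2 matches.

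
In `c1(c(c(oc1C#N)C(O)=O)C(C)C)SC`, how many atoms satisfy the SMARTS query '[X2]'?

4

The query [X2] means: any atom with exactly two total connections (bonds + H).
Check the 15 heavy atoms by environment: 1× o (aromatic, X2) → match; 4× c (aromatic, X3) → no; 1× C (X3) → no; 1× O (X1) → no; 1× O (X2) → match; 1× S (X2) → match; 4× C (X4) → no; 1× C (X2) → match; 1× N (X1) → no.
Summing the matching environments: 1 + 1 + 1 + 1 = 4 matching atoms.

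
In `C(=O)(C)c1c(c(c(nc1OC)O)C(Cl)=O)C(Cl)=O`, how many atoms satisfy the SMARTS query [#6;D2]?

0

The query [#6;D2] means: any carbon bonded to exactly two heavy atoms.
Check the 18 heavy atoms by environment: 1× n (aromatic, D2) → no; 5× c (aromatic, D3) → no; 3× C (D3) → no; 4× O (D1) → no; 2× Cl (D1) → no; 2× C (D1) → no; 1× O (D2) → no.
No environment satisfies the query, so 0 matching atoms.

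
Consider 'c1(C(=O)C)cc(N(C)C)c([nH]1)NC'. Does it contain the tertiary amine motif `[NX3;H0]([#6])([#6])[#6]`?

Yes

The pattern [NX3;H0]([#6])([#6])[#6] describes a trivalent nitrogen with no H, bonded to three carbons — a tertiary amine.
The molecule carries a dimethylamino group (-N(CH3)2), whose atoms satisfy every constraint of the query, so the pattern matches.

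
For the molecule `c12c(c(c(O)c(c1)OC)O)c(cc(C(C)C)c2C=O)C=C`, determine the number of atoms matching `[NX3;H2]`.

Check the 21 heavy atoms by environment: 8× c (aromatic, H0, X3) → no; 2× c (aromatic, H1, X3) → no; 1× O (H0, X2) → no; 3× C (H3, X4) → no; 2× O (H1, X2) → no; 2× C (H1, X3) → no; 1× C (H2, X3) → no; 1× O (H0, X1) → no; 1× C (H1, X4) → no.
No environment satisfies the query, so 0 matching atoms.

0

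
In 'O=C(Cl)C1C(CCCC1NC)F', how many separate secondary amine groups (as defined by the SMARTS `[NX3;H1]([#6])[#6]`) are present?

1

[NX3;H1]([#6])[#6] is the SMARTS for a secondary amine: a trivalent nitrogen with one H, bonded to two carbons.
Exactly one fragment in the molecule meets all constraints, giving 1 match.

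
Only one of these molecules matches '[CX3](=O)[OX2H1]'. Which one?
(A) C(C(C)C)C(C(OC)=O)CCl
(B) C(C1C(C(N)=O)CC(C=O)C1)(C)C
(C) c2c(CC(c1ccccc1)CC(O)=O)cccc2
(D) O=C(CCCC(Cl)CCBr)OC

C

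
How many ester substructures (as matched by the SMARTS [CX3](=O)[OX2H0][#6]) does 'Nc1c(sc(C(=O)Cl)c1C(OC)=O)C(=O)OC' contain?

2

[CX3](=O)[OX2H0][#6] is the SMARTS for an ester: a carbonyl carbon bonded to an oxygen that is itself bonded to carbon (no H on that O).
The molecule carries 2 separate instances of a methyl-ester group (-C(=O)OCH3) meeting every constraint; each maps to a distinct set of atoms, giving 2 matches.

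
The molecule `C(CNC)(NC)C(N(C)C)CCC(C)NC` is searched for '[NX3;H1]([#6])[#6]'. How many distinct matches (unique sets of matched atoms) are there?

3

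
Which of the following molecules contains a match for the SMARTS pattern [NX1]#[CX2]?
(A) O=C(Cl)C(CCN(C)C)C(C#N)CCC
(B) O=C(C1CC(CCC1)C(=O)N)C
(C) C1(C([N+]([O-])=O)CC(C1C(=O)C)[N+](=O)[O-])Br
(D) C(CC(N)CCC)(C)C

[NX1]#[CX2] describes a nitrogen triple-bonded to a two-connected carbon (a nitrile).
(A) contains a nitrile (-C#N), which satisfies every atom and bond constraint.
(B) has a primary amide (-C(=O)NH2) but the nitrogen is NX3, not NX1.
(C) has a nitro group (-[N+](=O)[O-]) but there is no C#N triple bond.
(D) has a primary amino group (-NH2) but the nitrogen is NX3 (three connections), not NX1 triple-bonded.
So the answer is (A).

A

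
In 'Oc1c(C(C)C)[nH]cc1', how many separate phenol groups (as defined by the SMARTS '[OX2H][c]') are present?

1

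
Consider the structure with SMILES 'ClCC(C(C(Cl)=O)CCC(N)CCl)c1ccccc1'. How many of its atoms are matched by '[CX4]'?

The query [CX4] means: C with X4: aliphatic carbon with exactly 4 total connections (bonds + H).
Check the 19 heavy atoms by environment: 7× C (X4) → match; 3× Cl (X1) → no; 1× N (X3) → no; 6× c (aromatic, X3) → no; 1× C (X3) → no; 1× O (X1) → no.
That gives 7 matching atoms.

7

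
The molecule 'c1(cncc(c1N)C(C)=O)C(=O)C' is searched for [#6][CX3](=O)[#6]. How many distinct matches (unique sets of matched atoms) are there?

[#6][CX3](=O)[#6] is the SMARTS for a ketone: a carbonyl carbon (no H) flanked by two carbons.
The molecule carries 2 separate instances of an acetyl/ketone group (-C(=O)CH3) meeting every constraint; each maps to a distinct set of atoms, giving 2 matches.

2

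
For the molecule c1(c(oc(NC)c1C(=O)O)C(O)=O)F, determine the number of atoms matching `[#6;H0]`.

The query [#6;H0] means: any carbon with no attached hydrogen.
Check the 14 heavy atoms by environment: 1× o (aromatic, H0) → no; 4× c (aromatic, H0) → match; 1× F (H0) → no; 2× C (H0) → match; 2× O (H0) → no; 2× O (H1) → no; 1× N (H1) → no; 1× C (H3) → no.
Summing the matching environments: 4 + 2 = 6 matching atoms.

6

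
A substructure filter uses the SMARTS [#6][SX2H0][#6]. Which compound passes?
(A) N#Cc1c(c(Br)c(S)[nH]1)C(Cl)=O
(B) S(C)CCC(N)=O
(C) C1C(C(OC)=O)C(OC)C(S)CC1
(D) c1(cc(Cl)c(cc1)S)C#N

[#6][SX2H0][#6] describes an aliphatic sulfur bridging two carbons with no H on the sulfur (a thioether).
(A) has a thiol (-SH) but the sulfur has H1, not H0 bridging two carbons.
(B) contains a methylthio ether (-SCH3), which satisfies every atom and bond constraint.
(C) has a thiol (-SH) but the sulfur has H1, not H0 bridging two carbons.
(D) has a thiol (-SH) but the sulfur has H1, not H0 bridging two carbons.
So the answer is (B).

B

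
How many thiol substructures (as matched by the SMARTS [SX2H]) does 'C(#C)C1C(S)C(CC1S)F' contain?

2

[SX2H] is the SMARTS for a thiol: an aliphatic sulfur with two connections, one being H.
The molecule carries 2 separate instances of a thiol (-SH) meeting every constraint; each maps to a distinct set of atoms, giving 2 matches.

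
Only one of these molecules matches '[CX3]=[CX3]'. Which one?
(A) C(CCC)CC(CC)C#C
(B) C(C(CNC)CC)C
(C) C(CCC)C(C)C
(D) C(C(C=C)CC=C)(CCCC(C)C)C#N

[CX3]=[CX3] describes a non-aromatic C=C double bond between two sp2 carbons (an alkene).
(A) has an ethynyl group (-C#CH) but the C-C bond is a triple bond, not a double bond.
(B) has an ethyl group (-CH2CH3) but its C-C bond is a single bond between CX4 carbons, not CX3=CX3.
(C) has an ethyl group (-CH2CH3) but its C-C bond is a single bond between CX4 carbons, not CX3=CX3.
(D) contains a vinyl group (-CH=CH2), which satisfies every atom and bond constraint.
So the answer is (D).

D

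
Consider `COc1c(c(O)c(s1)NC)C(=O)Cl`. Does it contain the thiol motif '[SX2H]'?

No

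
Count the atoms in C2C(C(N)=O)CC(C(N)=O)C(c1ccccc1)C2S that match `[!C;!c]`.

5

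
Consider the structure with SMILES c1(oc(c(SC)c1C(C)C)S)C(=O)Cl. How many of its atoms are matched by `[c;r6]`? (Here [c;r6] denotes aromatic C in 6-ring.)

Check the 14 heavy atoms by environment: 1× o (aromatic, in 5-ring) → no; 4× c (aromatic, in 5-ring) → no; 5× C (acyclic) → no; 1× O (acyclic) → no; 1× Cl (acyclic) → no; 2× S (acyclic) → no.
No environment satisfies the query, so 0 matching atoms.

0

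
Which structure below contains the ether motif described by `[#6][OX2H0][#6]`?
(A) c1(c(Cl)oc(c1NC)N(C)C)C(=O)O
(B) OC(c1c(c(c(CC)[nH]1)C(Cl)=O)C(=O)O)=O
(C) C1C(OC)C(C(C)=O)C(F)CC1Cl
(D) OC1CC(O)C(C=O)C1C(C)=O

C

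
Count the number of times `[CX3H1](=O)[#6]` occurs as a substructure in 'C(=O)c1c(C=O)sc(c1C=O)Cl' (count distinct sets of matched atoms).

[CX3H1](=O)[#6] is the SMARTS for an aldehyde: an sp2 carbon with one H, double-bonded to O and single-bonded to carbon.
The molecule carries 3 separate instances of an aldehyde (-CHO) meeting every constraint; each maps to a distinct set of atoms, giving 3 matches.

3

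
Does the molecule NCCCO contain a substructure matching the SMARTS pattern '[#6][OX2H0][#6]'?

No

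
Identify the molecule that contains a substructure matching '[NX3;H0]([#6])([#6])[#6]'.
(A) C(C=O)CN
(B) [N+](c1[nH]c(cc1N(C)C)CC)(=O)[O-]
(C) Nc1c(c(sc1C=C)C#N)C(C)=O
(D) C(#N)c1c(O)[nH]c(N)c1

[NX3;H0]([#6])([#6])[#6] describes a trivalent nitrogen with no H, bonded to three carbons (a tertiary amine).
(A) has a primary amino group (-NH2) but the nitrogen has H2, not H0 with three carbons.
(B) contains a dimethylamino group (-N(CH3)2), which satisfies every atom and bond constraint.
(C) has a primary amino group (-NH2) but the nitrogen has H2, not H0 with three carbons.
(D) has a primary amino group (-NH2) but the nitrogen has H2, not H0 with three carbons.
So the answer is (B).

B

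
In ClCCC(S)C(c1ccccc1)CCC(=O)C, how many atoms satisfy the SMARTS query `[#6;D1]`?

1

Check the 17 heavy atoms by environment: 4× C (D2) → no; 3× C (D3) → no; 1× c (aromatic, D3) → no; 5× c (aromatic, D2) → no; 1× Cl (D1) → no; 1× O (D1) → no; 1× C (D1) → match; 1× S (D1) → no.
That gives 1 matching atom.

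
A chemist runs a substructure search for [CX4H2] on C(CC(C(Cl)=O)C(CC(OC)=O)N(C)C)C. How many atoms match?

The query [CX4H2] means: sp3 carbon (X4) with exactly two hydrogens.
Check the 16 heavy atoms by environment: 3× C (H2, X4) → match; 2× C (H1, X4) → no; 1× N (H0, X3) → no; 4× C (H3, X4) → no; 2× C (H0, X3) → no; 2× O (H0, X1) → no; 1× O (H0, X2) → no; 1× Cl (H0, X1) → no.
That gives 3 matching atoms.

3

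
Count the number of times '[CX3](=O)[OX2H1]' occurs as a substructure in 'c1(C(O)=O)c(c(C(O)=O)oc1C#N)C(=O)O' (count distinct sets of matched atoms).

[CX3](=O)[OX2H1] is the SMARTS for a carboxylic acid: an sp2 carbon double-bonded to O and single-bonded to an -OH oxygen.
The molecule carries 3 separate instances of a carboxylic acid group (-C(=O)OH) meeting every constraint; each maps to a distinct set of atoms, giving 3 matches.

3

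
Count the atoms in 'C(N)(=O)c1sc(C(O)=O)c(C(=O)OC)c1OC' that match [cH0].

4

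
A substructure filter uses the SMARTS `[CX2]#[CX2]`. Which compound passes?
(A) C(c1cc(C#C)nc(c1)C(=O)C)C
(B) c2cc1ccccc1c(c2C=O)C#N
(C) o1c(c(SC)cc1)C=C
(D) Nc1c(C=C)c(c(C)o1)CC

[CX2]#[CX2] describes a carbon-carbon triple bond (an alkyne).
(A) contains an ethynyl group (-C#CH), which satisfies every atom and bond constraint.
(B) has a nitrile (-C#N) but the triple bond is C#N, not C#C.
(C) has a vinyl group (-CH=CH2) but the C=C is a double bond; both carbons are CX3, not CX2.
(D) has a vinyl group (-CH=CH2) but the C=C is a double bond; both carbons are CX3, not CX2.
So the answer is (A).

A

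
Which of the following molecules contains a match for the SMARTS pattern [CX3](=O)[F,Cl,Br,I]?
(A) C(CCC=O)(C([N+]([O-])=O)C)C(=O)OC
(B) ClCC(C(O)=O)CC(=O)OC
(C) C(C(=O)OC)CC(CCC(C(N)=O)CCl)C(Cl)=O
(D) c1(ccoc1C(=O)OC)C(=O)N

C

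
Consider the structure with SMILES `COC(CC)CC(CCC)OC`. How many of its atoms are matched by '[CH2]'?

4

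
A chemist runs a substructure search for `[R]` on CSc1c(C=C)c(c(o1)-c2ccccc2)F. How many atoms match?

Check the 16 heavy atoms by environment: 1× o (aromatic, in 5-ring) → match; 4× c (aromatic, in 5-ring) → match; 1× S (acyclic) → no; 3× C (acyclic) → no; 6× c (aromatic, in 6-ring) → match; 1× F (acyclic) → no.
Summing the matching environments: 1 + 4 + 6 = 11 matching atoms.

11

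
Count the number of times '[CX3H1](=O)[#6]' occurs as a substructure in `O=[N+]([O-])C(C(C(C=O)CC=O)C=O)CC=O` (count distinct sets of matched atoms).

[CX3H1](=O)[#6] is the SMARTS for an aldehyde: an sp2 carbon with one H, double-bonded to O and single-bonded to carbon.
The molecule carries 4 separate instances of an aldehyde (-CHO) meeting every constraint; each maps to a distinct set of atoms, giving 4 matches.

4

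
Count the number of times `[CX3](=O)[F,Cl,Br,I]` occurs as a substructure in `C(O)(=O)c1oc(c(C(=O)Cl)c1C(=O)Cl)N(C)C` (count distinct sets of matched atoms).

2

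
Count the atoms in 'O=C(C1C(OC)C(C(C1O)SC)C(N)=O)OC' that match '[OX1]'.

2

The query [OX1] means: aliphatic oxygen with one total connection — typically a carbonyl =O or an oxide.
Check the 17 heavy atoms by environment: 8× C (X4) → no; 2× C (X3) → no; 2× O (X1) → match; 1× N (X3) → no; 3× O (X2) → no; 1× S (X2) → no.
That gives 2 matching atoms.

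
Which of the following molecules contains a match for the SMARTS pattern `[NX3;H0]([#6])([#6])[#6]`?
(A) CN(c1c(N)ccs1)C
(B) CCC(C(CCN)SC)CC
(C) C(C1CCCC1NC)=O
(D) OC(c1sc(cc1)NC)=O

[NX3;H0]([#6])([#6])[#6] describes a trivalent nitrogen with no H, bonded to three carbons (a tertiary amine).
(A) contains a dimethylamino group (-N(CH3)2), which satisfies every atom and bond constraint.
(B) has a primary amino group (-NH2) but the nitrogen has H2, not H0 with three carbons.
(C) has an N-methylamino group (-NHCH3) but the nitrogen still has one H (H1), not H0.
(D) has an N-methylamino group (-NHCH3) but the nitrogen still has one H (H1), not H0.
So the answer is (A).

A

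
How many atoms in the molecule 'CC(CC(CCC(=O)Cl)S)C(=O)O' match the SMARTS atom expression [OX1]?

2

The query [OX1] means: aliphatic oxygen with one total connection — typically a carbonyl =O or an oxide.
Check the 13 heavy atoms by environment: 6× C (X4) → no; 2× C (X3) → no; 2× O (X1) → match; 1× O (X2) → no; 1× S (X2) → no; 1× Cl (X1) → no.
That gives 2 matching atoms.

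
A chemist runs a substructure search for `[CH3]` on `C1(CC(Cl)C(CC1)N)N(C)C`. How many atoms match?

2

Check the 11 heavy atoms by environment: 3× C (H2) → no; 3× C (H1) → no; 1× N (H0) → no; 2× C (H3) → match; 1× N (H2) → no; 1× Cl (H0) → no.
That gives 2 matching atoms.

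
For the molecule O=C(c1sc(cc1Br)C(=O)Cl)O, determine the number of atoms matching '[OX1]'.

The query [OX1] means: aliphatic oxygen with one total connection — typically a carbonyl =O or an oxide.
Check the 12 heavy atoms by environment: 1× s (aromatic, X2) → no; 4× c (aromatic, X3) → no; 2× C (X3) → no; 2× O (X1) → match; 1× Cl (X1) → no; 1× O (X2) → no; 1× Br (X1) → no.
That gives 2 matching atoms.

2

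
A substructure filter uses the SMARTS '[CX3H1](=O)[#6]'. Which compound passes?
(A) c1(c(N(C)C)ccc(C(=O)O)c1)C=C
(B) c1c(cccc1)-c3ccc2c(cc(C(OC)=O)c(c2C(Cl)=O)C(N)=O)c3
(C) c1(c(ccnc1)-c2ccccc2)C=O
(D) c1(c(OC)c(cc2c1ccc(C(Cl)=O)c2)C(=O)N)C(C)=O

[CX3H1](=O)[#6] describes an sp2 carbon with one H, double-bonded to O and single-bonded to carbon (an aldehyde).
(A) has a carboxylic acid group (-C(=O)OH) but the carbonyl carbon has H0 and is bonded to O, not H1.
(B) has a methyl-ester group (-C(=O)OCH3) but the carbonyl carbon has H0, not H1.
(C) contains an aldehyde (-CHO), which satisfies every atom and bond constraint.
(D) has an acetyl/ketone group (-C(=O)CH3) but the carbonyl carbon has H0 (two carbon neighbours), not H1.
So the answer is (C).

C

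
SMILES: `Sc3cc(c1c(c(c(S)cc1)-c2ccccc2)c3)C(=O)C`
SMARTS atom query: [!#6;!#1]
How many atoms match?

3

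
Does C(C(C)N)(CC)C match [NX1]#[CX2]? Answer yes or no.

No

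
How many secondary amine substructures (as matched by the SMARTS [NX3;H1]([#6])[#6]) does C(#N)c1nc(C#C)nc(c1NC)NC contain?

2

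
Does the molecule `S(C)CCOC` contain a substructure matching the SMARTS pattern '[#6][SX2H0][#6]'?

The pattern [#6][SX2H0][#6] describes an aliphatic sulfur bridging two carbons with no H on the sulfur — a thioether.
The molecule carries a methylthio ether (-SCH3), whose atoms satisfy every constraint of the query, so the pattern matches.

Yes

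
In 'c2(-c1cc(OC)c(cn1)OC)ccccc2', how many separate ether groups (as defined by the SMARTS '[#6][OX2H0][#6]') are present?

2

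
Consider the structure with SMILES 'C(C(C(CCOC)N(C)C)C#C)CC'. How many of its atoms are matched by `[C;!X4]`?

The query [C;!X4] means: aliphatic carbon that does not have four total connections.
Check the 14 heavy atoms by environment: 10× C (X4) → no; 1× O (X2) → no; 2× C (X2) → match; 1× N (X3) → no.
That gives 2 matching atoms.

2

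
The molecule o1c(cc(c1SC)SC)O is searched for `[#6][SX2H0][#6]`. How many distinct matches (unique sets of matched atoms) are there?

[#6][SX2H0][#6] is the SMARTS for a thioether: an aliphatic sulfur bridging two carbons with no H on the sulfur.
The molecule carries 2 separate instances of a methylthio ether (-SCH3) meeting every constraint; each maps to a distinct set of atoms, giving 2 matches.

2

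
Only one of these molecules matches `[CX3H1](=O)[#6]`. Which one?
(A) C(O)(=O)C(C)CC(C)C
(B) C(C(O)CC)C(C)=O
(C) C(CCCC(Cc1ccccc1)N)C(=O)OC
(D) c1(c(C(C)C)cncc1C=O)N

D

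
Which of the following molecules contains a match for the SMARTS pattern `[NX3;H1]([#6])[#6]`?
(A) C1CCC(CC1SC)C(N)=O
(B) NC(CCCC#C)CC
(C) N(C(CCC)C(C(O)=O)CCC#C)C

[NX3;H1]([#6])[#6] describes a trivalent nitrogen with one H, bonded to two carbons (a secondary amine).
(A) has a primary amide (-C(=O)NH2) but the -C(=O)NH2 nitrogen has H2, not H1.
(B) has a primary amino group (-NH2) but the nitrogen has H2 and only one carbon neighbour.
(C) contains an N-methylamino group (-NHCH3), which satisfies every atom and bond constraint.
So the answer is (C).

C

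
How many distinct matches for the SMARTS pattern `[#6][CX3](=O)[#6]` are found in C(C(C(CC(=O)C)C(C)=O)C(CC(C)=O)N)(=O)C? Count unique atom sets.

4

[#6][CX3](=O)[#6] is the SMARTS for a ketone: a carbonyl carbon (no H) flanked by two carbons.
The molecule carries 4 separate instances of an acetyl/ketone group (-C(=O)CH3) meeting every constraint; each maps to a distinct set of atoms, giving 4 matches.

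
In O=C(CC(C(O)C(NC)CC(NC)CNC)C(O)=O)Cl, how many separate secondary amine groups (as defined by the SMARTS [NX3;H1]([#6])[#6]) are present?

[NX3;H1]([#6])[#6] is the SMARTS for a secondary amine: a trivalent nitrogen with one H, bonded to two carbons.
The molecule carries 3 separate instances of an N-methylamino group (-NHCH3) meeting every constraint; each maps to a distinct set of atoms, giving 3 matches.

3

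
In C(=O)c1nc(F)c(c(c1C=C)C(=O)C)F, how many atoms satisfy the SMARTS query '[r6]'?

6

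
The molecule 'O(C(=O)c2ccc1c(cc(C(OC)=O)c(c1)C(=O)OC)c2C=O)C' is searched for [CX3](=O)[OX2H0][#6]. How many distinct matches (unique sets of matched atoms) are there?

[CX3](=O)[OX2H0][#6] is the SMARTS for an ester: a carbonyl carbon bonded to an oxygen that is itself bonded to carbon (no H on that O).
The molecule carries 3 separate instances of a methyl-ester group (-C(=O)OCH3) meeting every constraint; each maps to a distinct set of atoms, giving 3 matches.

3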